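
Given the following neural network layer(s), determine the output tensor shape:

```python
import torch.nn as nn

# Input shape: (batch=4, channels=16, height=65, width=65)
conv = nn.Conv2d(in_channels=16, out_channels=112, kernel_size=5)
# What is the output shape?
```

Input: (4, 16, 65, 65) -> Output: (4, 112, 61, 61)

Answer: (4, 112, 61, 61)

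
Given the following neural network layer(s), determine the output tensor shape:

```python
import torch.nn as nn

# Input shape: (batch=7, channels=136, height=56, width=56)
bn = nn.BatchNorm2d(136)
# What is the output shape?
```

Input: (7, 136, 56, 56) -> Output: (7, 136, 56, 56)

Answer: (7, 136, 56, 56)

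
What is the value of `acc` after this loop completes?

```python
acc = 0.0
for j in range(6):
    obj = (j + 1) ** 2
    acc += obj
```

Sum of squared losses 1² + 2² + ... + 6²
`acc` takes the values: 0.0 → 1.0 → 5.0 → 14.0 → 30.0 → 55.0 → 91.0

Answer: 91.0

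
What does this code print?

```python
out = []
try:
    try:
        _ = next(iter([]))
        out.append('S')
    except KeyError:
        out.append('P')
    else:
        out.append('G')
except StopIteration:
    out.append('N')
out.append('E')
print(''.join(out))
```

Execution trace: 'N' (outer except StopIteration) → 'E' (after the try/except). Output: NE

Answer: NE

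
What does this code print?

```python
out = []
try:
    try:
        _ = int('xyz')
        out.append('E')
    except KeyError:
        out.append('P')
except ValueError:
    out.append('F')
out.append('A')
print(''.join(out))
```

Execution trace: 'F' (outer except ValueError) → 'A' (after the try/except). Output: FA

Answer: FA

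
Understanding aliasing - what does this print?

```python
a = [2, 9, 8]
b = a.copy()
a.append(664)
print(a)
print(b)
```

Key concept: list.copy() creates independent copy.
Step by step:
`a = [2, 9, 8]` → a = [2, 9, 8]
`b = a.copy()` → b = [2, 9, 8]
`a.append(664)` → a = [2, 9, 8, 664]
`print(a)` → prints [2, 9, 8, 664]
`print(b)` → prints [2, 9, 8]

Answer:
[2, 9, 8, 664]
[2, 9, 8]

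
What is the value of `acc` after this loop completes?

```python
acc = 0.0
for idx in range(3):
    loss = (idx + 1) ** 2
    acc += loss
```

Sum of squared losses 1² + 2² + ... + 3²
`acc` takes the values: 0.0 → 1.0 → 5.0 → 14.0

Answer: 14.0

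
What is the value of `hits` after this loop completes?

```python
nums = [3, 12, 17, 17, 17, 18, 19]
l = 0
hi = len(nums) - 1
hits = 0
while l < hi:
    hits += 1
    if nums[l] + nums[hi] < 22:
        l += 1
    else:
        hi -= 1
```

Steps to find pair summing to 22
`hits` takes the values: 0 → 1 → 2 → 3 → 4 → 5 → 6

Answer: 6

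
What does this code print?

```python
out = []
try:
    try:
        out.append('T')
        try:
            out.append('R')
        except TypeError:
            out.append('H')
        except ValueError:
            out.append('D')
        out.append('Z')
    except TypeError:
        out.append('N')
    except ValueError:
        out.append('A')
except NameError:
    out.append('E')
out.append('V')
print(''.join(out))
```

Execution trace: 'T' (try body) → 'R' (inner try body, no exception) → 'Z' (try body, no exception) → 'V' (after the try/except). Output: TRZV

Answer: TRZV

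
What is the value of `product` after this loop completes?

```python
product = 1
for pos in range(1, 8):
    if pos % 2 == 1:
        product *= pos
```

Product of odd numbers 1 to 7
`product` takes the values: 1 → 3 → 15 → 105

Answer: 105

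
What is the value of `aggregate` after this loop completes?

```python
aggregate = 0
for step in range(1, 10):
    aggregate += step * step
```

Sum of squares 1² to 9² = 285
`aggregate` takes the values: 0 → 1 → 5 → 14 → 30 → 55 → 91 → 140 → 204 → 285

Answer: 285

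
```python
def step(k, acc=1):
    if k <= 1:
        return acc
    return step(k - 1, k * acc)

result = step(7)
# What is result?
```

Accumulator trace (n, acc): (7, 1) -> (6, 7) -> (5, 42) -> (4, 210) -> (3, 840) -> (2, 2520) -> (1, 5040) -> return 5040

Answer: 5040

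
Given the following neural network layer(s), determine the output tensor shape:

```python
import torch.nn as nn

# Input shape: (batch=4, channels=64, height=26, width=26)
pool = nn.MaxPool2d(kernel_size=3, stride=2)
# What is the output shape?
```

Input: (4, 64, 26, 26) -> Output: (4, 64, 12, 12)

Answer: (4, 64, 12, 12)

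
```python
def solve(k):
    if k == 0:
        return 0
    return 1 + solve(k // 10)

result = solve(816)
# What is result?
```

Count of digits of 816: 3

Answer: 3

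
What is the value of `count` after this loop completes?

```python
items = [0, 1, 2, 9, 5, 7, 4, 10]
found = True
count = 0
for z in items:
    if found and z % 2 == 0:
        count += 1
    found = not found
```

Count even values at even positions
`count` takes the values: 0 → 1 → 2 → 3

Answer: 3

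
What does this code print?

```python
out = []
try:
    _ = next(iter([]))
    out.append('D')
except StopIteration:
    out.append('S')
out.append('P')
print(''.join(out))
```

Execution trace: 'S' (except StopIteration) → 'P' (after the try/except). Output: SP

Answer: SP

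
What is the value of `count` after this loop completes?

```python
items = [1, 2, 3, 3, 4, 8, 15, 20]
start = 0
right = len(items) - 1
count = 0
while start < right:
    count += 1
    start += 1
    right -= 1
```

Iterations until pointers meet (list length 8)
`count` takes the values: 0 → 1 → 2 → 3 → 4

Answer: 4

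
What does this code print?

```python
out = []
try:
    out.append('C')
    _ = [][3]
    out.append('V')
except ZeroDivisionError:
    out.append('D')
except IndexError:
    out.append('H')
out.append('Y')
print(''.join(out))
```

Execution trace: 'C' (try body) → 'H' (except IndexError) → 'Y' (after the try/except). Output: CHY

Answer: CHY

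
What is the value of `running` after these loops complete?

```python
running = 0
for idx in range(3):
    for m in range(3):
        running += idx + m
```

Sum of all idx+m for idx,m in 3x3
`running` takes the values: 0 → 1 → 3 → 4 → 6 → 9 → 11 → 14 → 18

Answer: 18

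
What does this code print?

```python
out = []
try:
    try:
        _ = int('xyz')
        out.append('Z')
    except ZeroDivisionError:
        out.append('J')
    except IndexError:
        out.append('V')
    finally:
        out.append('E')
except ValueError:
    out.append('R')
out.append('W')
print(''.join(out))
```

Execution trace: 'E' (finally) → 'R' (outer except ValueError) → 'W' (after the try/except). Output: ERW

Answer: ERW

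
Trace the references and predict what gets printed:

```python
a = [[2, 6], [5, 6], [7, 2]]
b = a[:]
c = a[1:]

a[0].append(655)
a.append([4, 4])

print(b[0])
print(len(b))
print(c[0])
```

Key concept: slice with nested mutation.
Step by step:
`a = [[2, 6], [5, 6], [7, 2]]` → a = [[2, 6], [5, 6], [7, 2]]
`b = a[:]` → b = [[2, 6], [5, 6], [7, 2]]
`c = a[1:]` → c = [[5, 6], [7, 2]]
`a[0].append(655)` → a = [[2, 6, 655], [5, 6], [7, 2]]; b = [[2, 6, 655], [5, 6], [7, 2]]
`a.append([4, 4])` → a = [[2, 6, 655], [5, 6], [7, 2], [4, 4]]
`print(b[0])` → prints [2, 6, 655]
`print(len(b))` → prints 3
`print(c[0])` → prints [5, 6]

Answer:
[2, 6, 655]
3
[5, 6]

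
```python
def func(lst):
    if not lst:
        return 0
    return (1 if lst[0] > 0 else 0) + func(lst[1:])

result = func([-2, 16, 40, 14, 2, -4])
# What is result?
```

Count of positive elements in [-2, 16, 40, 14, 2, -4] = 4

Answer: 4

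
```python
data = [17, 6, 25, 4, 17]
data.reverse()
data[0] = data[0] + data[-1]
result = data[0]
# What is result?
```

Trace:
`data = [17, 6, 25, 4, 17]` → data = [17, 6, 25, 4, 17]
`data.reverse()` → data = [17, 4, 25, 6, 17]
`data[0] = data[0] + data[-1]` → data = [34, 4, 25, 6, 17]
`result = data[0]` → result = 34
So result = 34

Answer: 34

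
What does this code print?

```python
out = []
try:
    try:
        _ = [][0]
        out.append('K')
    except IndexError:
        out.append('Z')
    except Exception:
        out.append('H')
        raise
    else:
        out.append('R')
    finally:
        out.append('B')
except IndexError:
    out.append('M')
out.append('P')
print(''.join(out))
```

Execution trace: 'Z' (inner except IndexError) → 'B' (inner finally) → 'P' (after the try/except). Output: ZBP

Answer: ZBP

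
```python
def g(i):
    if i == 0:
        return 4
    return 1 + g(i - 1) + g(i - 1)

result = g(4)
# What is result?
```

g(i) = 1 + 2·g(i-1), g(0)=4. Closed form: (4+1)·2^4 - 1 = 79.

Answer: 79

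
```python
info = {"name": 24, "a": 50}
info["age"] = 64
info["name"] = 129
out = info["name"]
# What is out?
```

Trace:
`info = {"name": 24, "a": 50}` → info = {'name': 24, 'a': 50}
`info["age"] = 64` → info = {'name': 24, 'a': 50, 'age': 64}
`info["name"] = 129` → info = {'name': 129, 'a': 50, 'age': 64}
`out = info["name"]` → out = 129
So out = 129

Answer: 129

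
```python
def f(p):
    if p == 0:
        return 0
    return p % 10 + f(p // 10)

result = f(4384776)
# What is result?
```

Sum of digits of 4384776: 6 + 7 + 7 + 4 + 8 + 3 + 4 = 39

Answer: 39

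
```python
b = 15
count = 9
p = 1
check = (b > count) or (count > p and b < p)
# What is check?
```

Trace:
`b = 15` → b = 15
`count = 9` → count = 9
`p = 1` → p = 1
`check = (b > count) or (count > p and b < p)` → check = True
So check = True

Answer: True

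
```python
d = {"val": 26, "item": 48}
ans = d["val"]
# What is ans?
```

Trace:
`d = {"val": 26, "item": 48}` → d = {'val': 26, 'item': 48}
`ans = d["val"]` → ans = 26
So ans = 26

Answer: 26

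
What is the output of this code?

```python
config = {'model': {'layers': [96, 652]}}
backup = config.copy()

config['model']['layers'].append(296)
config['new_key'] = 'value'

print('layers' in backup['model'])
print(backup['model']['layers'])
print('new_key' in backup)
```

Key concept: shallow copy gotcha with nested dict.
Step by step:
`config = {'model': {'layers': [96, 652]}}` → config = {'model': {'layers': [96, 652]}}
`backup = config.copy()` → backup = {'model': {'layers': [96, 652]}}
`config['model']['layers'].append(296)` → config = {'model': {'layers': [96, 652, 296]}}; backup = {'model': {'layers': [96, 652, 296]}}
`config['new_key'] = 'value'` → config = {'model': {'layers': [96, 652, 296]}, 'new_key': 'value'}
`print('layers' in backup['model'])` → prints True
`print(backup['model']['layers'])` → prints [96, 652, 296]
`print('new_key' in backup)` → prints False

Answer:
True
[96, 652, 296]
False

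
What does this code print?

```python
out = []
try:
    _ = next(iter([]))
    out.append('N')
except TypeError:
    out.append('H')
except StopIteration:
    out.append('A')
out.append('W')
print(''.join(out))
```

Execution trace: 'A' (except StopIteration) → 'W' (after the try/except). Output: AW

Answer: AW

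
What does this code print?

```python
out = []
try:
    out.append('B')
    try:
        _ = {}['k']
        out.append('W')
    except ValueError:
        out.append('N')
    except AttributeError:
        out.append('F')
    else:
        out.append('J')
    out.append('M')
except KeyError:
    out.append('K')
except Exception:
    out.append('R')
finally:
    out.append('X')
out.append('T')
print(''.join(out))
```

Execution trace: 'B' (try body) → 'K' (except KeyError) → 'X' (finally) → 'T' (after the try/except). Output: BKXT

Answer: BKXT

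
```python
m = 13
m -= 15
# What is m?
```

Trace:
`m = 13` → m = 13
`m -= 15` → m = -2
So m = -2

Answer: -2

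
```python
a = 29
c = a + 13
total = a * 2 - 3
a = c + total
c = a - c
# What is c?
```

Trace:
`a = 29` → a = 29
`c = a + 13` → c = 42
`total = a * 2 - 3` → total = 55
`a = c + total` → a = 97
`c = a - c` → c = 55
So c = 55

Answer: 55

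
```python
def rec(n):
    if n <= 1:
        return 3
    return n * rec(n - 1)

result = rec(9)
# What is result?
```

rec(9) = 9 * 8 * 7 * 6 * 5 * 4 * 3 * 2 * 3 = 1088640

Answer: 1088640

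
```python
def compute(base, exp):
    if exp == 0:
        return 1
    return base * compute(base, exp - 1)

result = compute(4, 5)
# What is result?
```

compute(4, 5) = 4 * 4 * 4 * 4 * 4 = 1024

Answer: 1024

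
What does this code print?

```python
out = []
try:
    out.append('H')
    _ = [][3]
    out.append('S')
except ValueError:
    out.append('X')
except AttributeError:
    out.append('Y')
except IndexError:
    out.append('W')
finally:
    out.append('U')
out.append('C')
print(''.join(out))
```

Execution trace: 'H' (try body) → 'W' (except IndexError) → 'U' (finally) → 'C' (after the try/except). Output: HWUC

Answer: HWUC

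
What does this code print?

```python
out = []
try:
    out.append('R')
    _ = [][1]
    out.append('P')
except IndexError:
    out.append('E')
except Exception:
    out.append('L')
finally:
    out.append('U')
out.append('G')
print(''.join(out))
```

Execution trace: 'R' (try body) → 'E' (except IndexError) → 'U' (finally) → 'G' (after the try/except). Output: REUG

Answer: REUG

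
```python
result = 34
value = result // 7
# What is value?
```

Trace:
`result = 34` → result = 34
`value = result // 7` → value = 4
So value = 4

Answer: 4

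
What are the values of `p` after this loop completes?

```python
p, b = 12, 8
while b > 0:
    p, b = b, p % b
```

GCD of 12 and 8
`p` takes the values: 12 → 8 → 4

Answer: 4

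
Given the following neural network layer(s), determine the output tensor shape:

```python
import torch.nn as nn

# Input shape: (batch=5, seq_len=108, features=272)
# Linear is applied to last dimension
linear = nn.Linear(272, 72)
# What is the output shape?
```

Input: (5, 108, 272) -> Output: (5, 108, 72)

Answer: (5, 108, 72)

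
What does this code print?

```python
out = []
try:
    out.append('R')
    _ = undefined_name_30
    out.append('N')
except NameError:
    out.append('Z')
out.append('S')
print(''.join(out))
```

Execution trace: 'R' (try body) → 'Z' (except NameError) → 'S' (after the try/except). Output: RZS

Answer: RZS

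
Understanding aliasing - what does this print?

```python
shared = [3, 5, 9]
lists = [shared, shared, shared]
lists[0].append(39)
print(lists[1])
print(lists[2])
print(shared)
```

Key concept: list of same reference.
Step by step:
`shared = [3, 5, 9]` → shared = [3, 5, 9]
`lists = [shared, shared, shared]` → lists = [[3, 5, 9], [3, 5, 9], [3, 5, 9]]
`lists[0].append(39)` → shared = [3, 5, 9, 39]; lists = [[3, 5, 9, 39], [3, 5, 9, 39], [3, 5, 9, 39]]
`print(lists[1])` → prints [3, 5, 9, 39]
`print(lists[2])` → prints [3, 5, 9, 39]
`print(shared)` → prints [3, 5, 9, 39]

Answer:
[3, 5, 9, 39]
[3, 5, 9, 39]
[3, 5, 9, 39]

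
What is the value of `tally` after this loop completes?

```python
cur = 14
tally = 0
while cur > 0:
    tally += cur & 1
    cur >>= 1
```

Count set bits in 14 (binary: 0b1110)
`tally` takes the values: 0 → 1 → 2 → 3

Answer: 3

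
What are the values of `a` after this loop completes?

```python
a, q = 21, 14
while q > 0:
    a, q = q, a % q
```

GCD of 21 and 14
`a` takes the values: 21 → 14 → 7

Answer: 7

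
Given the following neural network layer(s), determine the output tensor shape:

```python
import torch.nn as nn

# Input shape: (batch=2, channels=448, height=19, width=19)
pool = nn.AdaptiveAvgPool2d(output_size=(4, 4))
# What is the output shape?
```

Input: (2, 448, 19, 19) -> Output: (2, 448, 4, 4)

Answer: (2, 448, 4, 4)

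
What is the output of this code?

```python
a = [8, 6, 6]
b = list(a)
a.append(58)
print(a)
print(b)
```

Key concept: list() constructor creates copy.
Step by step:
`a = [8, 6, 6]` → a = [8, 6, 6]
`b = list(a)` → b = [8, 6, 6]
`a.append(58)` → a = [8, 6, 6, 58]
`print(a)` → prints [8, 6, 6, 58]
`print(b)` → prints [8, 6, 6]

Answer:
[8, 6, 6, 58]
[8, 6, 6]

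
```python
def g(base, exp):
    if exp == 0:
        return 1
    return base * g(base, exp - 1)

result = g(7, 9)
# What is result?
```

g(7, 9) = 7 * 7 * 7 * 7 * 7 * 7 * 7 * 7 * 7 = 40353607

Answer: 40353607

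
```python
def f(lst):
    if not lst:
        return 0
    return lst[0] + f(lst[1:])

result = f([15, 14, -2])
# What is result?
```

15 + 14 + (-2) + 0 = 27

Answer: 27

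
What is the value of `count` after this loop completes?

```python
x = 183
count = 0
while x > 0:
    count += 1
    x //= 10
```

Count digits by repeated division by 10
`count` takes the values: 0 → 1 → 2 → 3

Answer: 3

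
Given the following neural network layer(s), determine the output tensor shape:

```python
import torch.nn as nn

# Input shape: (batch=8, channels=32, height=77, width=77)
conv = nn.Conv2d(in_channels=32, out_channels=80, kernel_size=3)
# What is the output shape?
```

Input: (8, 32, 77, 77) -> Output: (8, 80, 75, 75)

Answer: (8, 80, 75, 75)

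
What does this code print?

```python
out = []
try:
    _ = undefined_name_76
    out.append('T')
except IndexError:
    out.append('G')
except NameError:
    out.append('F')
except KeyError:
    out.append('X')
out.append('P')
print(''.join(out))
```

Execution trace: 'F' (except NameError) → 'P' (after the try/except). Output: FP

Answer: FP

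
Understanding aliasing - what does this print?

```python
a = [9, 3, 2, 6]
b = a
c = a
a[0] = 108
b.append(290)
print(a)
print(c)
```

Key concept: multiple aliases.
Step by step:
`a = [9, 3, 2, 6]` → a = [9, 3, 2, 6]
`b = a` → b = [9, 3, 2, 6] (same object as a)
`c = a` → c = [9, 3, 2, 6] (same object as a, b)
`a[0] = 108` → a = [108, 3, 2, 6] (same object as b, c); b = [108, 3, 2, 6] (same object as a, c); c = [108, 3, 2, 6] (same object as a, b)
`b.append(290)` → a = [108, 3, 2, 6, 290] (same object as b, c); b = [108, 3, 2, 6, 290] (same object as a, c); c = [108, 3, 2, 6, 290] (same object as a, b)
`print(a)` → prints [108, 3, 2, 6, 290]
`print(c)` → prints [108, 3, 2, 6, 290]

Answer:
[108, 3, 2, 6, 290]
[108, 3, 2, 6, 290]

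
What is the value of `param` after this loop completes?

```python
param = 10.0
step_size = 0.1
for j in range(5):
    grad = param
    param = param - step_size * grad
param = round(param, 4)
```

Gradient descent: w = 10.0 * (1 - 0.1)^5
`param` takes the values: 10.0 → 9.0 → 8.1 → 7.29 → 6.561 → 5.9049

Answer: 5.9049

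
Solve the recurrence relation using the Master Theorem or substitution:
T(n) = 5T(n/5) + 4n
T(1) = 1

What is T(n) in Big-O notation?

By Master Theorem: a=5, b=5, f(n)=4n. Since log_5(5) = 1 and f(n) = Θ(n^1), Case 2 applies. T(n) = O(n log n).

Answer: O(n log n)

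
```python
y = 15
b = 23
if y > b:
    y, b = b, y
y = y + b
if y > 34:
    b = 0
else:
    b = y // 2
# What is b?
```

Trace:
`y = 15` → y = 15
`b = 23` → b = 23
`if y > b: ...` → y > b is False → no variable changes
`y = y + b` → y = 38
`if y > 34: ...` → y > 34 is True → b = 0
So b = 0

Answer: 0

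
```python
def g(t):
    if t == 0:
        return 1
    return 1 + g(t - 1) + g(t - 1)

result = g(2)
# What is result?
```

g(t) = 1 + 2·g(t-1), g(0)=1. Closed form: (1+1)·2^2 - 1 = 7.

Answer: 7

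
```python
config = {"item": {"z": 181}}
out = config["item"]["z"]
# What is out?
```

Trace:
`config = {"item": {"z": 181}}` → config = {'item': {'z': 181}}
`out = config["item"]["z"]` → out = 181
So out = 181

Answer: 181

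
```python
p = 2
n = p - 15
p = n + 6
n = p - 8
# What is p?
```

Trace:
`p = 2` → p = 2
`n = p - 15` → n = -13
`p = n + 6` → p = -7
`n = p - 8` → n = -15
So p = -7

Answer: -7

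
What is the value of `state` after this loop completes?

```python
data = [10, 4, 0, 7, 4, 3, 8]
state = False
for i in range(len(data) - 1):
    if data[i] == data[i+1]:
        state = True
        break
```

Check consecutive duplicates in [10, 4, 0, 7, 4, 3, 8]
`state` takes the values: False

Answer: False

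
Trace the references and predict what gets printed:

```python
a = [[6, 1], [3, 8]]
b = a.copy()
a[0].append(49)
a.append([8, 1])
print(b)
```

Key concept: shallow copy with nested lists.
Step by step:
`a = [[6, 1], [3, 8]]` → a = [[6, 1], [3, 8]]
`b = a.copy()` → b = [[6, 1], [3, 8]]
`a[0].append(49)` → a = [[6, 1, 49], [3, 8]]; b = [[6, 1, 49], [3, 8]]
`a.append([8, 1])` → a = [[6, 1, 49], [3, 8], [8, 1]]
`print(b)` → prints [[6, 1, 49], [3, 8]]

Answer: [[6, 1, 49], [3, 8]]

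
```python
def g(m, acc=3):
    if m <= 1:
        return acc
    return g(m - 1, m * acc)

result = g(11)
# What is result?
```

Accumulator trace (n, acc): (11, 3) -> (10, 33) -> (9, 330) -> (8, 2970) -> (7, 23760) -> (6, 166320) -> (5, 997920) -> (4, 4989600) -> (3, 19958400) -> (2, 59875200) -> (1, 119750400) -> return 119750400

Answer: 119750400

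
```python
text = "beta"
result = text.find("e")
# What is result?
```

Trace:
`text = "beta"` → text = 'beta'
`result = text.find("e")` → result = 1
So result = 1

Answer: 1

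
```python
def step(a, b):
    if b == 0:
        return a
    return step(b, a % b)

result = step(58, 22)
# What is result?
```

step(58, 22) -> step(22, 14) -> step(14, 8) -> step(8, 6) -> step(6, 2) -> step(2, 0) -> 2

Answer: 2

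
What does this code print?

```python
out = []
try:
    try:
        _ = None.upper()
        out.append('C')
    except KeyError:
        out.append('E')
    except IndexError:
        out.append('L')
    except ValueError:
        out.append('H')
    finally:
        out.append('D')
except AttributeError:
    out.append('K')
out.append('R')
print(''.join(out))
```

Execution trace: 'D' (finally) → 'K' (outer except AttributeError) → 'R' (after the try/except). Output: DKR

Answer: DKR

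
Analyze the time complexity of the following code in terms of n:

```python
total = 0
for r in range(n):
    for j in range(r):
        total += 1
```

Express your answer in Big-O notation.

Each loop level contributes: n × n. Multiplying the contributions gives O(n^2).

Answer: O(n^2)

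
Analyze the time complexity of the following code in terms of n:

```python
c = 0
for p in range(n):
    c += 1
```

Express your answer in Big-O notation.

Each loop level contributes: n. Multiplying the contributions gives O(n).

Answer: O(n)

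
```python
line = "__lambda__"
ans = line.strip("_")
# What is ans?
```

Trace:
`line = "__lambda__"` → line = '__lambda__'
`ans = line.strip("_")` → ans = 'lambda'
So ans = 'lambda'

Answer: 'lambda'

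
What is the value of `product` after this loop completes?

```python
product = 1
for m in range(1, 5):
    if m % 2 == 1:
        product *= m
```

Product of odd numbers 1 to 4
`product` takes the values: 1 → 3

Answer: 3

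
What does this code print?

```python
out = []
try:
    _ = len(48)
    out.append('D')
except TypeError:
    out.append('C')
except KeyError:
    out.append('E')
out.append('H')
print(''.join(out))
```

Execution trace: 'C' (except TypeError) → 'H' (after the try/except). Output: CH

Answer: CH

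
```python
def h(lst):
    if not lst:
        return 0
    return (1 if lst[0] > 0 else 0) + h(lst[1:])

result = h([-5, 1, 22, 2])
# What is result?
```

Count of positive elements in [-5, 1, 22, 2] = 3

Answer: 3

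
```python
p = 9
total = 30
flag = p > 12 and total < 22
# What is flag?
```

Trace:
`p = 9` → p = 9
`total = 30` → total = 30
`flag = p > 12 and total < 22` → flag = False
So flag = False

Answer: False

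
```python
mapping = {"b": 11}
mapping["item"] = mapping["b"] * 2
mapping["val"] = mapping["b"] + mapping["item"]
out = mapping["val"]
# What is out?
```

Trace:
`mapping = {"b": 11}` → mapping = {'b': 11}
`mapping["item"] = mapping["b"] * 2` → mapping = {'b': 11, 'item': 22}
`mapping["val"] = mapping["b"] + mapping["item"]` → mapping = {'b': 11, 'item': 22, 'val': 33}
`out = mapping["val"]` → out = 33
So out = 33

Answer: 33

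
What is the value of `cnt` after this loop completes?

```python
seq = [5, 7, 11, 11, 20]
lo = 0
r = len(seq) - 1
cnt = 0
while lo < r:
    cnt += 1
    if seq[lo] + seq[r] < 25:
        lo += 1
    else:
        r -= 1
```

Steps to find pair summing to 25
`cnt` takes the values: 0 → 1 → 2 → 3 → 4

Answer: 4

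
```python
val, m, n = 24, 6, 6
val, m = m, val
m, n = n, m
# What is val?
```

Trace:
`val, m, n = 24, 6, 6` → val = 24; m = 6; n = 6
`val, m = m, val` → val = 6; m = 24
`m, n = n, m` → m = 6; n = 24
So val = 6

Answer: 6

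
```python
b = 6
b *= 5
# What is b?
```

Trace:
`b = 6` → b = 6
`b *= 5` → b = 30
So b = 30

Answer: 30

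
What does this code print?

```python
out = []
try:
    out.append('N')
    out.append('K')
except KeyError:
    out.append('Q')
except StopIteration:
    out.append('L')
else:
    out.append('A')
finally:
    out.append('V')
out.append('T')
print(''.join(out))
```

Execution trace: 'N' (try body) → 'K' (try body, no exception) → 'A' (else) → 'V' (finally) → 'T' (after the try/except). Output: NKAVT

Answer: NKAVT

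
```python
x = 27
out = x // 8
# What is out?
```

Trace:
`x = 27` → x = 27
`out = x // 8` → out = 3
So out = 3

Answer: 3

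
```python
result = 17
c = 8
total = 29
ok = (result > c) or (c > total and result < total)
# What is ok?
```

Trace:
`result = 17` → result = 17
`c = 8` → c = 8
`total = 29` → total = 29
`ok = (result > c) or (c > total and result < total)` → ok = True
So ok = True

Answer: True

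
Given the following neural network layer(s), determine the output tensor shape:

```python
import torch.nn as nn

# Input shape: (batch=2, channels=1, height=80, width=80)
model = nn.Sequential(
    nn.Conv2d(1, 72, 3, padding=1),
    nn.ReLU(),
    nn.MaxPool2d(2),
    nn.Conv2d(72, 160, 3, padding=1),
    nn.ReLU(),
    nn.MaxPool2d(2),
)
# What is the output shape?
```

Input: (2, 1, 80, 80) -> after first Conv2d: (2, 72, 80, 80) -> after first MaxPool2d: (2, 72, 40, 40) -> after second Conv2d: (2, 160, 40, 40) -> Output: (2, 160, 20, 20)

Answer: (2, 160, 20, 20)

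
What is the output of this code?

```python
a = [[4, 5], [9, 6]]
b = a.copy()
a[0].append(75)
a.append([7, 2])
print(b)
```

Key concept: shallow copy with nested lists.
Step by step:
`a = [[4, 5], [9, 6]]` → a = [[4, 5], [9, 6]]
`b = a.copy()` → b = [[4, 5], [9, 6]]
`a[0].append(75)` → a = [[4, 5, 75], [9, 6]]; b = [[4, 5, 75], [9, 6]]
`a.append([7, 2])` → a = [[4, 5, 75], [9, 6], [7, 2]]
`print(b)` → prints [[4, 5, 75], [9, 6]]

Answer: [[4, 5, 75], [9, 6]]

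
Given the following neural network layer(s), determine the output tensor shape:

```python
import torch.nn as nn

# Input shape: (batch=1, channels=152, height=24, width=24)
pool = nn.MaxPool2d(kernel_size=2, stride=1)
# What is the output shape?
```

Input: (1, 152, 24, 24) -> Output: (1, 152, 23, 23)

Answer: (1, 152, 23, 23)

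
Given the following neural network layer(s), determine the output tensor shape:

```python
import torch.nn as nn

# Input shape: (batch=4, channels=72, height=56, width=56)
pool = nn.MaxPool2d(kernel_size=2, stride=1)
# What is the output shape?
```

Input: (4, 72, 56, 56) -> Output: (4, 72, 55, 55)

Answer: (4, 72, 55, 55)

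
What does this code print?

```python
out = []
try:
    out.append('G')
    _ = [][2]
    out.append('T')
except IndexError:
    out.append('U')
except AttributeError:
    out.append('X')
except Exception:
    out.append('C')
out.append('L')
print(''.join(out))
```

Execution trace: 'G' (try body) → 'U' (except IndexError) → 'L' (after the try/except). Output: GUL

Answer: GUL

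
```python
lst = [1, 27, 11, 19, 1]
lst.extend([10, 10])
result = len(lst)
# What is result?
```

Trace:
`lst = [1, 27, 11, 19, 1]` → lst = [1, 27, 11, 19, 1]
`lst.extend([10, 10])` → lst = [1, 27, 11, 19, 1, 10, 10]
`result = len(lst)` → result = 7
So result = 7

Answer: 7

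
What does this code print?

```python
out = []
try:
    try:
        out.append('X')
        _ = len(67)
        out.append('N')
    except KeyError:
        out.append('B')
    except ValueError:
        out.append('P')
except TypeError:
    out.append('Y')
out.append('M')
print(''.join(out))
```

Execution trace: 'X' (inner try body) → 'Y' (outer except TypeError) → 'M' (after the try/except). Output: XYM

Answer: XYM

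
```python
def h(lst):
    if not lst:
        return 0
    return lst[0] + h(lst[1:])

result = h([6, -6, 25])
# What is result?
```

6 + (-6) + 25 + 0 = 25

Answer: 25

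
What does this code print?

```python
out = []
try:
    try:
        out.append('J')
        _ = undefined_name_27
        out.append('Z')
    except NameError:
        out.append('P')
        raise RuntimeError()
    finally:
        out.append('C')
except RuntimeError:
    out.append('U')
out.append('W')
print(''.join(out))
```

Execution trace: 'J' (try body) → 'P' (except NameError) → 'C' (finally) → 'U' (outer except RuntimeError) → 'W' (after the try/except). Output: JPCUW

Answer: JPCUW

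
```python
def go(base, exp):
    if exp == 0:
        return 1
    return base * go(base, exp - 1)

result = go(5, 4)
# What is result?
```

go(5, 4) = 5 * 5 * 5 * 5 = 625

Answer: 625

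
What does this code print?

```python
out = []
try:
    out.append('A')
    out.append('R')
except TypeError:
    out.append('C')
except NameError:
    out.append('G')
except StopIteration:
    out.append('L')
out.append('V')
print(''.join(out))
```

Execution trace: 'A' (try body) → 'R' (try body, no exception) → 'V' (after the try/except). Output: ARV

Answer: ARV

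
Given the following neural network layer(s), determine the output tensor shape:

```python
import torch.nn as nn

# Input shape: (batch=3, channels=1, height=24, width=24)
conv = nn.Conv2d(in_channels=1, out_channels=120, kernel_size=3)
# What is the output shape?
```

Input: (3, 1, 24, 24) -> Output: (3, 120, 22, 22)

Answer: (3, 120, 22, 22)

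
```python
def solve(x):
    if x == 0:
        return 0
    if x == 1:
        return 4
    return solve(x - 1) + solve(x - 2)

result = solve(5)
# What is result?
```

Build up from base cases: solve(0)=0, solve(1)=4, solve(2)=4, solve(3)=8, solve(4)=12, solve(5)=20

Answer: 20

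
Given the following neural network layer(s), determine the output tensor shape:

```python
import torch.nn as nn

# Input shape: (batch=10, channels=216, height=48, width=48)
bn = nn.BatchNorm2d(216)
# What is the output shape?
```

Input: (10, 216, 48, 48) -> Output: (10, 216, 48, 48)

Answer: (10, 216, 48, 48)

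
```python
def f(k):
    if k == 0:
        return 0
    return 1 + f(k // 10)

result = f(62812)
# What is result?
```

Count of digits of 62812: 5

Answer: 5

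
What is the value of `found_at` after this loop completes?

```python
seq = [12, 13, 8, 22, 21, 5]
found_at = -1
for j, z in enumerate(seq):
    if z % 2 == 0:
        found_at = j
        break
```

First even number index in [12, 13, 8, 22, 21, 5]
`found_at` takes the values: -1 → 0

Answer: 0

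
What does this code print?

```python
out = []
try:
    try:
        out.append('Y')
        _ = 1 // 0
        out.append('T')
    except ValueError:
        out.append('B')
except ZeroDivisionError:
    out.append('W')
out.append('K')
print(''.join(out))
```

Execution trace: 'Y' (try body) → 'W' (outer except ZeroDivisionError) → 'K' (after the try/except). Output: YWK

Answer: YWK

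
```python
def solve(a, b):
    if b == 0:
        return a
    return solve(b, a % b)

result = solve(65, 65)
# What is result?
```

solve(65, 65) -> solve(65, 0) -> 65

Answer: 65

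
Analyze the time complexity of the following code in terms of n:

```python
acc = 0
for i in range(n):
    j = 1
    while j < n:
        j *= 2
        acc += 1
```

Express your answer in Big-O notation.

Each loop level contributes: n × log n. Multiplying the contributions gives O(n log n).

Answer: O(n log n)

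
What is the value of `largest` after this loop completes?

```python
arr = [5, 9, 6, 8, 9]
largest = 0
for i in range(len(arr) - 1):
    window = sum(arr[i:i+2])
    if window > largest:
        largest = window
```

Max sum of 2-element window in [5, 9, 6, 8, 9]
`largest` takes the values: 0 → 14 → 15 → 17

Answer: 17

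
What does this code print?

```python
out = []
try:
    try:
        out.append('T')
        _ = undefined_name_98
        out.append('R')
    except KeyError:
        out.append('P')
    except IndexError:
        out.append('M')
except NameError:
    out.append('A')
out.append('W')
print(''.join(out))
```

Execution trace: 'T' (try body) → 'A' (outer except NameError) → 'W' (after the try/except). Output: TAW

Answer: TAW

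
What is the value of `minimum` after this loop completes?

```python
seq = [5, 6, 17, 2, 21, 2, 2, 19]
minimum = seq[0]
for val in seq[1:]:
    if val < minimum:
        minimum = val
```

Minimum of [5, 6, 17, 2, 21, 2, 2, 19]
`minimum` takes the values: 5 → 2

Answer: 2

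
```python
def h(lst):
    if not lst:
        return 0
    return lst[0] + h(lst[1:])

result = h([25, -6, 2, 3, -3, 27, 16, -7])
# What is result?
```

25 + (-6) + 2 + 3 + (-3) + 27 + 16 + (-7) + 0 = 57

Answer: 57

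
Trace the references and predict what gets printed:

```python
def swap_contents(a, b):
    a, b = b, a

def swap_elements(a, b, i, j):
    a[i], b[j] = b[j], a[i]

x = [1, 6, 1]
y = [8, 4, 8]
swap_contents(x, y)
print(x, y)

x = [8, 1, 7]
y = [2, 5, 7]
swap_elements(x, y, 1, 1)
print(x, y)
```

Key concept: parameter rebinding vs mutation.
Step by step:
`x = [1, 6, 1]` → x = [1, 6, 1]
`y = [8, 4, 8]` → y = [8, 4, 8]
`swap_contents(x, y)` → no visible change to tracked variables
`print(x, y)` → prints [1, 6, 1] [8, 4, 8]
`x = [8, 1, 7]` → x = [8, 1, 7]
`y = [2, 5, 7]` → y = [2, 5, 7]
`swap_elements(x, y, 1, 1)` → x = [8, 5, 7]; y = [2, 1, 7]
`print(x, y)` → prints [8, 5, 7] [2, 1, 7]

Answer:
[1, 6, 1] [8, 4, 8]
[8, 5, 7] [2, 1, 7]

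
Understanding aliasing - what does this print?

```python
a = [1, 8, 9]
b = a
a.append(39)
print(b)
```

Key concept: basic list aliasing.
Step by step:
`a = [1, 8, 9]` → a = [1, 8, 9]
`b = a` → b = [1, 8, 9] (same object as a)
`a.append(39)` → a = [1, 8, 9, 39] (same object as b); b = [1, 8, 9, 39] (same object as a)
`print(b)` → prints [1, 8, 9, 39]

Answer: [1, 8, 9, 39]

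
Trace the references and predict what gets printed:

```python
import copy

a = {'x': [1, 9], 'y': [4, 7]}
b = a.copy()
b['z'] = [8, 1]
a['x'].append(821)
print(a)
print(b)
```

Key concept: shallow copy of dict with mutable values.
Step by step:
`a = {'x': [1, 9], 'y': [4, 7]}` → a = {'x': [1, 9], 'y': [4, 7]}
`b = a.copy()` → b = {'x': [1, 9], 'y': [4, 7]}
`b['z'] = [8, 1]` → b = {'x': [1, 9], 'y': [4, 7], 'z': [8, 1]}
`a['x'].append(821)` → a = {'x': [1, 9, 821], 'y': [4, 7]}; b = {'x': [1, 9, 821], 'y': [4, 7], 'z': [8, 1]}
`print(a)` → prints {'x': [1, 9, 821], 'y': [4, 7]}
`print(b)` → prints {'x': [1, 9, 821], 'y': [4, 7], 'z': [8, 1]}

Answer:
{'x': [1, 9, 821], 'y': [4, 7]}
{'x': [1, 9, 821], 'y': [4, 7], 'z': [8, 1]}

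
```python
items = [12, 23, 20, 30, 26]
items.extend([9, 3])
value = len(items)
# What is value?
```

Trace:
`items = [12, 23, 20, 30, 26]` → items = [12, 23, 20, 30, 26]
`items.extend([9, 3])` → items = [12, 23, 20, 30, 26, 9, 3]
`value = len(items)` → value = 7
So value = 7

Answer: 7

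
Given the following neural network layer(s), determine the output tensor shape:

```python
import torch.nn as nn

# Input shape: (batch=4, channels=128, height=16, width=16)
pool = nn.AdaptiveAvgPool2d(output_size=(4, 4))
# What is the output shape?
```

Input: (4, 128, 16, 16) -> Output: (4, 128, 4, 4)

Answer: (4, 128, 4, 4)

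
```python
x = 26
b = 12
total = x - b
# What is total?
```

Trace:
`x = 26` → x = 26
`b = 12` → b = 12
`total = x - b` → total = 14
So total = 14

Answer: 14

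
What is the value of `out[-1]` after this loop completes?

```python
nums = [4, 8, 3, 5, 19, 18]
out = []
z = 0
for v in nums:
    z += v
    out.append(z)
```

Cumulative sum ends at 57
`out` takes the values: [] → [4] → [4, 12] → [4, 12, 15] → [4, 12, 15, 20] → [4, 12, 15, 20, 39] → [4, 12, 15, 20, 39, 57]
So `out[-1]` = 57

Answer: 57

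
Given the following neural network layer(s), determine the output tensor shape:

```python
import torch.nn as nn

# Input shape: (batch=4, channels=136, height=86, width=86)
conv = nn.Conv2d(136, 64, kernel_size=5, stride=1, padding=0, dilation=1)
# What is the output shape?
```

Input: (4, 136, 86, 86) -> Output: (4, 64, 82, 82)

Answer: (4, 64, 82, 82)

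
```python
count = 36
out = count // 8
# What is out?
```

Trace:
`count = 36` → count = 36
`out = count // 8` → out = 4
So out = 4

Answer: 4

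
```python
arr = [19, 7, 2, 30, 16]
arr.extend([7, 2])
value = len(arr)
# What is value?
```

Trace:
`arr = [19, 7, 2, 30, 16]` → arr = [19, 7, 2, 30, 16]
`arr.extend([7, 2])` → arr = [19, 7, 2, 30, 16, 7, 2]
`value = len(arr)` → value = 7
So value = 7

Answer: 7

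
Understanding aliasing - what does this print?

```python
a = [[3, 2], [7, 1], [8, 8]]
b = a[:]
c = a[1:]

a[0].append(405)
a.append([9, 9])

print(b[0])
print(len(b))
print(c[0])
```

Key concept: slice with nested mutation.
Step by step:
`a = [[3, 2], [7, 1], [8, 8]]` → a = [[3, 2], [7, 1], [8, 8]]
`b = a[:]` → b = [[3, 2], [7, 1], [8, 8]]
`c = a[1:]` → c = [[7, 1], [8, 8]]
`a[0].append(405)` → a = [[3, 2, 405], [7, 1], [8, 8]]; b = [[3, 2, 405], [7, 1], [8, 8]]
`a.append([9, 9])` → a = [[3, 2, 405], [7, 1], [8, 8], [9, 9]]
`print(b[0])` → prints [3, 2, 405]
`print(len(b))` → prints 3
`print(c[0])` → prints [7, 1]

Answer:
[3, 2, 405]
3
[7, 1]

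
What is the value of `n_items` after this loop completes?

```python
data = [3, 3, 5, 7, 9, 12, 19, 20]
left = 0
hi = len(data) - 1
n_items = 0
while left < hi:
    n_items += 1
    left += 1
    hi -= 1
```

Iterations until pointers meet (list length 8)
`n_items` takes the values: 0 → 1 → 2 → 3 → 4

Answer: 4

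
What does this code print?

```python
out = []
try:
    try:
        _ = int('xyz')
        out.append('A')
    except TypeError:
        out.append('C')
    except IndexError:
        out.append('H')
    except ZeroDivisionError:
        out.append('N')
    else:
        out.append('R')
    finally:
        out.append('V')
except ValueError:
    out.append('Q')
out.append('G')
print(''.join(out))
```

Execution trace: 'V' (finally) → 'Q' (outer except ValueError) → 'G' (after the try/except). Output: VQG

Answer: VQG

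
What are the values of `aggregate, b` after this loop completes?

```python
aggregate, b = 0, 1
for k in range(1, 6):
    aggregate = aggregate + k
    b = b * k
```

Sum and factorial of 1 to 5
`aggregate, b` takes the values: (0, 1) → (1, 1) → (3, 1) → (3, 2) → (6, 2) → (6, 6) → (10, 6) → (10, 24) → (15, 24) → (15, 120)

Answer: 15, 120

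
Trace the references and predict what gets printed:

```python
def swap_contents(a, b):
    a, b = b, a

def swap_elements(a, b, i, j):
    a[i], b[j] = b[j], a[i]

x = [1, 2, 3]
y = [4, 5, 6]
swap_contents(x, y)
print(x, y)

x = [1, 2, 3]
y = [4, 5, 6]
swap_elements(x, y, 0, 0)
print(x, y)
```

Key concept: parameter rebinding vs mutation.
Step by step:
`x = [1, 2, 3]` → x = [1, 2, 3]
`y = [4, 5, 6]` → y = [4, 5, 6]
`swap_contents(x, y)` → no visible change to tracked variables
`print(x, y)` → prints [1, 2, 3] [4, 5, 6]
`x = [1, 2, 3]` → x = [1, 2, 3]
`y = [4, 5, 6]` → y = [4, 5, 6]
`swap_elements(x, y, 0, 0)` → x = [4, 2, 3]; y = [1, 5, 6]
`print(x, y)` → prints [4, 2, 3] [1, 5, 6]

Answer:
[1, 2, 3] [4, 5, 6]
[4, 2, 3] [1, 5, 6]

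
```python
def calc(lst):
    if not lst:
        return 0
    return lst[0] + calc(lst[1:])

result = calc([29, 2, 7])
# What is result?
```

29 + 2 + 7 + 0 = 38

Answer: 38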